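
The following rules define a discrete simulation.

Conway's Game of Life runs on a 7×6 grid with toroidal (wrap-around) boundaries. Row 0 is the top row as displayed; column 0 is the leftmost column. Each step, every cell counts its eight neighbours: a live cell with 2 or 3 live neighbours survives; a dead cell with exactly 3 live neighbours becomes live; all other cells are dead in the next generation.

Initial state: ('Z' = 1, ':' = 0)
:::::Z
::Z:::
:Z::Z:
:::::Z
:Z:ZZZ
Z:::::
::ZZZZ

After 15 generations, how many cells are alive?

gen 0: :::::Z
::Z:::
:Z::Z:
:::::Z
:Z:ZZZ
Z:::::
::ZZZZ
gen 1: ::Z::Z
::::::
::::::
::ZZ:Z
::::ZZ
ZZ::::
Z::ZZZ
gen 2: Z::Z:Z
::::::
::::::
:::Z:Z
:ZZZZZ
:Z:Z::
::ZZZ:
gen 3: ::ZZ:Z
::::::
::::::
Z::Z:Z
:Z:::Z
ZZ:::Z
ZZ:::Z
gen 4: :ZZ:ZZ
::::::
::::::
Z:::ZZ
:ZZ:::
::Z:Z:
::::::
gen 5: ::::::
::::::
:::::Z
ZZ:::Z
ZZZ:Z:
:ZZZ::
:ZZ:ZZ
gen 6: ::::::
::::::
:::::Z
::Z:Z:
::::Z:
::::::
ZZ::Z:
gen 7: ::::::
::::::
::::::
:::ZZZ
:::Z::
:::::Z
::::::
gen 8: ::::::
::::::
::::Z:
:::ZZ:
:::Z:Z
::::::
::::::
gen 9: ::::::
::::::
:::ZZ:
:::Z:Z
:::Z::
::::::
::::::
gen 10: ::::::
::::::
:::ZZ:
::ZZ::
::::Z:
::::::
::::::
gen 11: ::::::
::::::
::ZZZ:
::Z:::
:::Z::
::::::
::::::
gen 12: ::::::
:::Z::
::ZZ::
::Z:Z:
::::::
::::::
::::::
gen 13: ::::::
::ZZ::
::Z:Z:
::Z:::
::::::
::::::
::::::
gen 14: ::::::
::ZZ::
:ZZ:::
:::Z::
::::::
::::::
::::::
gen 15: ::::::
:ZZZ::
:Z::::
::Z:::
::::::
::::::
::::::

5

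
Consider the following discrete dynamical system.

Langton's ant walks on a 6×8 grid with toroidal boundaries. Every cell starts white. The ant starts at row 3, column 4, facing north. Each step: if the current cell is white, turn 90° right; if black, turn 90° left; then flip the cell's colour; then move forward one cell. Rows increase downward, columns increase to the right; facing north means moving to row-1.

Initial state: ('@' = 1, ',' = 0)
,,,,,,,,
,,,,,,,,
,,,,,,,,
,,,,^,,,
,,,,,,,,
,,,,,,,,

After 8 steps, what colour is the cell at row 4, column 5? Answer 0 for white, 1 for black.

step 0: ,,,,,,,,
,,,,,,,,
,,,,,,,,
,,,,^,,,
,,,,,,,,
,,,,,,,,
step 1: ,,,,,,,,
,,,,,,,,
,,,,,,,,
,,,,@>,,
,,,,,,,,
,,,,,,,,
step 2: ,,,,,,,,
,,,,,,,,
,,,,,,,,
,,,,@@,,
,,,,,v,,
,,,,,,,,
step 3: ,,,,,,,,
,,,,,,,,
,,,,,,,,
,,,,@@,,
,,,,<@,,
,,,,,,,,
step 4: ,,,,,,,,
,,,,,,,,
,,,,,,,,
,,,,^@,,
,,,,@@,,
,,,,,,,,
step 5: ,,,,,,,,
,,,,,,,,
,,,,,,,,
,,,<,@,,
,,,,@@,,
,,,,,,,,
step 6: ,,,,,,,,
,,,,,,,,
,,,^,,,,
,,,@,@,,
,,,,@@,,
,,,,,,,,
step 7: ,,,,,,,,
,,,,,,,,
,,,@>,,,
,,,@,@,,
,,,,@@,,
,,,,,,,,
step 8: ,,,,,,,,
,,,,,,,,
,,,@@,,,
,,,@v@,,
,,,,@@,,
,,,,,,,,

1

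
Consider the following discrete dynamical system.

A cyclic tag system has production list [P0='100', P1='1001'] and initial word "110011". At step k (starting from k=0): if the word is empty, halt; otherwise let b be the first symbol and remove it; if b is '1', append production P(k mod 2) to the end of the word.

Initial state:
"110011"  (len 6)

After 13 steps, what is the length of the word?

[0] "110011"  (len 6)
[1] "10011100"  (len 8)
[2] "00111001001"  (len 11)
[3] "0111001001"  (len 10)
[4] "111001001"  (len 9)
[5] "11001001100"  (len 11)
[6] "10010011001001"  (len 14)
[7] "0010011001001100"  (len 16)
[8] "010011001001100"  (len 15)
[9] "10011001001100"  (len 14)
[10] "00110010011001001"  (len 17)
[11] "0110010011001001"  (len 16)
[12] "110010011001001"  (len 15)
[13] "10010011001001100"  (len 17)

17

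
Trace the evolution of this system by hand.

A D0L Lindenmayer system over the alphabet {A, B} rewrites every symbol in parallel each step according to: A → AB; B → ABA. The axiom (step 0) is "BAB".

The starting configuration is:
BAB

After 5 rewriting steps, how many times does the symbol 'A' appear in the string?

step 0: BAB
step 1: ABAABABA
step 2: ABABAABABABAABABAAB
step 3: ABABAABABAABABABAABABAABABAABABABAABABAABABABA
step 4: ABABAABABAABABABAABABAABABABAABABAABABAABABABAABABAABABABAABABAABABABAABABAABABAABABABAABABAABABABAABABAABABAAB
step 5: ABABAABABAABABABAABABAABABABAABABAABABAABABABAABABAABABABA…ABABAABABAABABABAABABAABABAABABABAABABAABABABAABABAABABABA  (len 268)

157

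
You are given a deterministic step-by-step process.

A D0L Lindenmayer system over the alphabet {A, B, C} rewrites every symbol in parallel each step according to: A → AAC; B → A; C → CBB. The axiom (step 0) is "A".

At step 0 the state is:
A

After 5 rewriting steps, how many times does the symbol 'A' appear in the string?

gen 0: A
gen 1: AAC
gen 2: AACAACCBB
gen 3: AACAACCBBAACAACCBBCBBAA
gen 4: AACAACCBBAACAACCBBCBBAAAACAACCBBAACAACCBBCBBAACBBAAAACAAC
gen 5: AACAACCBBAACAACCBBCBBAAAACAACCBBAACAACCBBCBBAACBBAAAACAACA…CCBBAACAACCBBCBBAACBBAAAACAACCBBAAAACAACAACAACCBBAACAACCBB  (len 143)

66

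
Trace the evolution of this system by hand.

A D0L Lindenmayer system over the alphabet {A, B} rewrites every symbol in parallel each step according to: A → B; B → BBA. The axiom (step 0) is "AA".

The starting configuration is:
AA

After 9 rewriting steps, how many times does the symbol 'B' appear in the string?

1970

gen 0: AA
gen 1: BB
gen 2: BBABBA
gen 3: BBABBABBBABBAB
gen 4: BBABBABBBABBABBBABBABBABBBABBABBBA
gen 5: BBABBABBBABBABBBABBABBABBBABBABBBABBABBABBBABBABBBABBABBBABBABBABBBABBABBBABBABBAB
gen 6: BBABBABBBABBABBBABBABBABBBABBABBBABBABBABBBABBABBBABBABBBA…BBABBABBBABBABBBABBABBABBBABBABBBABBABBABBBABBABBBABBABBBA  (len 198)
gen 7: BBABBABBBABBABBBABBABBABBBABBABBBABBABBABBBABBABBBABBABBBA…BBABBABBBABBABBBABBABBABBBABBABBBABBABBABBBABBABBBABBABBAB  (len 478)
gen 8: BBABBABBBABBABBBABBABBABBBABBABBBABBABBABBBABBABBBABBABBBA…BBABBABBBABBABBBABBABBABBBABBABBBABBABBABBBABBABBBABBABBBA  (len 1154)
gen 9: BBABBABBBABBABBBABBABBABBBABBABBBABBABBABBBABBABBBABBABBBA…BBABBABBBABBABBBABBABBABBBABBABBBABBABBABBBABBABBBABBABBAB  (len 2786)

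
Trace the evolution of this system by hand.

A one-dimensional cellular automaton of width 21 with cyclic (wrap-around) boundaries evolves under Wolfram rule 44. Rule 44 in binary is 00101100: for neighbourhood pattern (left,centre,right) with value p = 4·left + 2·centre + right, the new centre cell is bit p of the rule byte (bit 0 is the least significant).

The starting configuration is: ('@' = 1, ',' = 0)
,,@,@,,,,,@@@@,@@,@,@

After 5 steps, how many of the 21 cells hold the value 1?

3

t=0: ,,@,@,,,,,@@@@,@@,@,@
t=1: ,,@@@,,,,,@,,,@@,@@@@
t=2: ,,@,,,,,,,@,,,@,@@,,,
t=3: ,,@,,,,,,,@,,,@@@,,,,
t=4: ,,@,,,,,,,@,,,@,,,,,,
t=5: ,,@,,,,,,,@,,,@,,,,,,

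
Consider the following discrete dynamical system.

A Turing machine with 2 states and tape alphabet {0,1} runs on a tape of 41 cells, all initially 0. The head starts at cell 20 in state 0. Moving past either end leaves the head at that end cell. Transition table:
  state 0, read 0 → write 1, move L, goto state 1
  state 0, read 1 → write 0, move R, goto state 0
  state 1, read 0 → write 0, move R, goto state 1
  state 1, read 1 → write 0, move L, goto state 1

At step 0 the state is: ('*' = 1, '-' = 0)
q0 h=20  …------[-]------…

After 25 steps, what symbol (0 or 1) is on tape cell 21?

[0] q0 h=20  …------[-]------…
[1] q1 h=19  …------[-]*-----…
[2] q1 h=20  …------[*]------…
[3] q1 h=19  …------[-]------…
[4] q1 h=20  …------[-]------…
[5] q1 h=21  …------[-]------…
[6] q1 h=22  …------[-]------…
[7] q1 h=23  …------[-]------…
[8] q1 h=24  …------[-]------…
[9] q1 h=25  …------[-]------…
[10] q1 h=26  …------[-]------…
[11] q1 h=27  …------[-]------…
[12] q1 h=28  …------[-]------…
[13] q1 h=29  …------[-]------…
[14] q1 h=30  …------[-]------…
[15] q1 h=31  …------[-]------…
[16] q1 h=32  …------[-]------…
[17] q1 h=33  …------[-]------…
[18] q1 h=34  …------[-]------|
[19] q1 h=35  …------[-]-----|
[20] q1 h=36  …------[-]----|
[21] q1 h=37  …------[-]---|
[22] q1 h=38  …------[-]--|
[23] q1 h=39  …------[-]-|
[24] q1 h=40  …------[-]|
[25] q1 h=40  …------[-]|

0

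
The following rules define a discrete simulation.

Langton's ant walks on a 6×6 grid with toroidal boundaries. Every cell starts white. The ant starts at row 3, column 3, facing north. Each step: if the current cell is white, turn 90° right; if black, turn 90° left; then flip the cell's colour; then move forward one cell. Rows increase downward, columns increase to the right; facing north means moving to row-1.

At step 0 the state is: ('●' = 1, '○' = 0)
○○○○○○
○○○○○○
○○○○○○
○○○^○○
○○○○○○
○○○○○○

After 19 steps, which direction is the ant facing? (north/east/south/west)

[0] ○○○○○○
○○○○○○
○○○○○○
○○○^○○
○○○○○○
○○○○○○
[1] ○○○○○○
○○○○○○
○○○○○○
○○○●>○
○○○○○○
○○○○○○
[2] ○○○○○○
○○○○○○
○○○○○○
○○○●●○
○○○○v○
○○○○○○
[3] ○○○○○○
○○○○○○
○○○○○○
○○○●●○
○○○<●○
○○○○○○
[4] ○○○○○○
○○○○○○
○○○○○○
○○○^●○
○○○●●○
○○○○○○
[5] ○○○○○○
○○○○○○
○○○○○○
○○<○●○
○○○●●○
○○○○○○
[6] ○○○○○○
○○○○○○
○○^○○○
○○●○●○
○○○●●○
○○○○○○
[7] ○○○○○○
○○○○○○
○○●>○○
○○●○●○
○○○●●○
○○○○○○
[8] ○○○○○○
○○○○○○
○○●●○○
○○●v●○
○○○●●○
○○○○○○
[9] ○○○○○○
○○○○○○
○○●●○○
○○<●●○
○○○●●○
○○○○○○
[10] ○○○○○○
○○○○○○
○○●●○○
○○○●●○
○○v●●○
○○○○○○
[11] ○○○○○○
○○○○○○
○○●●○○
○○○●●○
○<●●●○
○○○○○○
[12] ○○○○○○
○○○○○○
○○●●○○
○^○●●○
○●●●●○
○○○○○○
[13] ○○○○○○
○○○○○○
○○●●○○
○●>●●○
○●●●●○
○○○○○○
[14] ○○○○○○
○○○○○○
○○●●○○
○●●●●○
○●v●●○
○○○○○○
[15] ○○○○○○
○○○○○○
○○●●○○
○●●●●○
○●○>●○
○○○○○○
[16] ○○○○○○
○○○○○○
○○●●○○
○●●^●○
○●○○●○
○○○○○○
[17] ○○○○○○
○○○○○○
○○●●○○
○●<○●○
○●○○●○
○○○○○○
[18] ○○○○○○
○○○○○○
○○●●○○
○●○○●○
○●v○●○
○○○○○○
[19] ○○○○○○
○○○○○○
○○●●○○
○●○○●○
○<●○●○
○○○○○○

west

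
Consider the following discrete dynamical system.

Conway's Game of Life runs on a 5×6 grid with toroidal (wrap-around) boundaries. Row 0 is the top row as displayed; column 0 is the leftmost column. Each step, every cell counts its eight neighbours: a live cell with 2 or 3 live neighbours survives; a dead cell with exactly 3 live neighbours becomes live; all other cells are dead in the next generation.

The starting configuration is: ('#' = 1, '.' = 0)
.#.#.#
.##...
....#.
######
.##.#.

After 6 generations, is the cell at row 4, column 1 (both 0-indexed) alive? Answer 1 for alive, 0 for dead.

1

0) .#.#.#
.##...
....#.
######
.##.#.
1) ...##.
#####.
....#.
#.....
......
2) .#..##
.##...
#.#.#.
......
......
3) ###...
..#.#.
..##..
......
......
4) .###..
......
..##..
......
.#....
5) .##...
.#....
......
..#...
.#....
6) ###...
.##...
......
......
.#....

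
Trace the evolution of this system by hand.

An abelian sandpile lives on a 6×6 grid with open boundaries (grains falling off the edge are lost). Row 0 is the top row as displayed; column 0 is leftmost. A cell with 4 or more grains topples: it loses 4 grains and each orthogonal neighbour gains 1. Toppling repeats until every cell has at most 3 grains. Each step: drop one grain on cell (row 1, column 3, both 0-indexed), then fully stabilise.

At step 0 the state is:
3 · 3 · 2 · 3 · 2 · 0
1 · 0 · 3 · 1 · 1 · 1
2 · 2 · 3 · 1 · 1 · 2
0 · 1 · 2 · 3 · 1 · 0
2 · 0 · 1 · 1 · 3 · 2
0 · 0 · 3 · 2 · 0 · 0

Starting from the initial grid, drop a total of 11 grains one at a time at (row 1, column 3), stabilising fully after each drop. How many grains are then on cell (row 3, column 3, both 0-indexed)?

1

0) 3 · 3 · 2 · 3 · 2 · 0
1 · 0 · 3 · 1 · 1 · 1
2 · 2 · 3 · 1 · 1 · 2
0 · 1 · 2 · 3 · 1 · 0
2 · 0 · 1 · 1 · 3 · 2
0 · 0 · 3 · 2 · 0 · 0
1) 3 · 3 · 2 · 3 · 2 · 0
1 · 0 · 3 · 2 · 1 · 1
2 · 2 · 3 · 1 · 1 · 2
0 · 1 · 2 · 3 · 1 · 0
2 · 0 · 1 · 1 · 3 · 2
0 · 0 · 3 · 2 · 0 · 0
2) 3 · 3 · 2 · 3 · 2 · 0
1 · 0 · 3 · 3 · 1 · 1
2 · 2 · 3 · 1 · 1 · 2
0 · 1 · 2 · 3 · 1 · 0
2 · 0 · 1 · 1 · 3 · 2
0 · 0 · 3 · 2 · 0 · 0
3) 0 · 1 · 1 · 1 · 3 · 0
2 · 2 · 2 · 2 · 2 · 1
2 · 3 · 0 · 3 · 1 · 2
0 · 1 · 3 · 3 · 1 · 0
2 · 0 · 1 · 1 · 3 · 2
0 · 0 · 3 · 2 · 0 · 0
4) 0 · 1 · 1 · 1 · 3 · 0
2 · 2 · 2 · 3 · 2 · 1
2 · 3 · 0 · 3 · 1 · 2
0 · 1 · 3 · 3 · 1 · 0
2 · 0 · 1 · 1 · 3 · 2
0 · 0 · 3 · 2 · 0 · 0
5) 0 · 1 · 1 · 2 · 3 · 0
2 · 2 · 3 · 1 · 3 · 1
2 · 3 · 2 · 1 · 2 · 2
0 · 2 · 0 · 1 · 2 · 0
2 · 0 · 2 · 2 · 3 · 2
0 · 0 · 3 · 2 · 0 · 0
6) 0 · 1 · 1 · 2 · 3 · 0
2 · 2 · 3 · 2 · 3 · 1
2 · 3 · 2 · 1 · 2 · 2
0 · 2 · 0 · 1 · 2 · 0
2 · 0 · 2 · 2 · 3 · 2
0 · 0 · 3 · 2 · 0 · 0
7) 0 · 1 · 1 · 2 · 3 · 0
2 · 2 · 3 · 3 · 3 · 1
2 · 3 · 2 · 1 · 2 · 2
0 · 2 · 0 · 1 · 2 · 0
2 · 0 · 2 · 2 · 3 · 2
0 · 0 · 3 · 2 · 0 · 0
8) 0 · 1 · 3 · 0 · 1 · 1
2 · 3 · 0 · 3 · 1 · 2
2 · 3 · 3 · 2 · 3 · 2
0 · 2 · 0 · 1 · 2 · 0
2 · 0 · 2 · 2 · 3 · 2
0 · 0 · 3 · 2 · 0 · 0
9) 0 · 1 · 3 · 1 · 1 · 1
2 · 3 · 1 · 0 · 2 · 2
2 · 3 · 3 · 3 · 3 · 2
0 · 2 · 0 · 1 · 2 · 0
2 · 0 · 2 · 2 · 3 · 2
0 · 0 · 3 · 2 · 0 · 0
10) 0 · 1 · 3 · 1 · 1 · 1
2 · 3 · 1 · 1 · 2 · 2
2 · 3 · 3 · 3 · 3 · 2
0 · 2 · 0 · 1 · 2 · 0
2 · 0 · 2 · 2 · 3 · 2
0 · 0 · 3 · 2 · 0 · 0
11) 0 · 1 · 3 · 1 · 1 · 1
2 · 3 · 1 · 2 · 2 · 2
2 · 3 · 3 · 3 · 3 · 2
0 · 2 · 0 · 1 · 2 · 0
2 · 0 · 2 · 2 · 3 · 2
0 · 0 · 3 · 2 · 0 · 0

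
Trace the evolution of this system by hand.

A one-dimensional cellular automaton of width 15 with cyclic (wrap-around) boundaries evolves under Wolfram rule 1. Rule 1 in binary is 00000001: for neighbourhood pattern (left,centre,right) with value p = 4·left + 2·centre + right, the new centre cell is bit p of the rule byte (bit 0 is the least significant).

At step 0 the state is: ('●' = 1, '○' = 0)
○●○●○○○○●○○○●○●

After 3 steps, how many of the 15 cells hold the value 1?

3

k=0  ○●○●○○○○●○○○●○●
k=1  ○○○○○●●○○○●○○○○
k=2  ●●●●○○○○●○○○●●●
k=3  ○○○○○●●○○○●○○○○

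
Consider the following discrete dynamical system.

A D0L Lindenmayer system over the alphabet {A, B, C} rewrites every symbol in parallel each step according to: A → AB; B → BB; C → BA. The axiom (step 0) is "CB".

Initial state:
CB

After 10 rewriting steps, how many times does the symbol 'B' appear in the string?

k=0  CB
k=1  BABB
k=2  BBABBBBB
k=3  BBBBABBBBBBBBBBB
k=4  BBBBBBBBABBBBBBBBBBBBBBBBBBBBBBB
k=5  BBBBBBBBBBBBBBBBABBBBBBBBBBBBBBBBBBBBBBBBBBBBBBBBBBBBBBBBBBBBBBB
k=6  BBBBBBBBBBBBBBBBBBBBBBBBBBBBBBBBABBBBBBBBBBBBBBBBBBBBBBBBB…BBBBBBBBBBBBBBBBBBBBBBBBBBBBBBBBBBBBBBBBBBBBBBBBBBBBBBBBBB  (len 128)
k=7  BBBBBBBBBBBBBBBBBBBBBBBBBBBBBBBBBBBBBBBBBBBBBBBBBBBBBBBBBB…BBBBBBBBBBBBBBBBBBBBBBBBBBBBBBBBBBBBBBBBBBBBBBBBBBBBBBBBBB  (len 256)
k=8  BBBBBBBBBBBBBBBBBBBBBBBBBBBBBBBBBBBBBBBBBBBBBBBBBBBBBBBBBB…BBBBBBBBBBBBBBBBBBBBBBBBBBBBBBBBBBBBBBBBBBBBBBBBBBBBBBBBBB  (len 512)
k=9  BBBBBBBBBBBBBBBBBBBBBBBBBBBBBBBBBBBBBBBBBBBBBBBBBBBBBBBBBB…BBBBBBBBBBBBBBBBBBBBBBBBBBBBBBBBBBBBBBBBBBBBBBBBBBBBBBBBBB  (len 1024)
k=10  BBBBBBBBBBBBBBBBBBBBBBBBBBBBBBBBBBBBBBBBBBBBBBBBBBBBBBBBBB…BBBBBBBBBBBBBBBBBBBBBBBBBBBBBBBBBBBBBBBBBBBBBBBBBBBBBBBBBB  (len 2048)

2047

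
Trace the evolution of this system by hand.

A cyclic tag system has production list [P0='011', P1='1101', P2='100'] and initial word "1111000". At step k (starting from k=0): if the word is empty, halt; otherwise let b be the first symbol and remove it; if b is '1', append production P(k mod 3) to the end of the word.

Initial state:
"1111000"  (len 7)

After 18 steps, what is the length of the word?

gen 0: "1111000"  (len 7)
gen 1: "111000011"  (len 9)
gen 2: "110000111101"  (len 12)
gen 3: "10000111101100"  (len 14)
gen 4: "0000111101100011"  (len 16)
gen 5: "000111101100011"  (len 15)
gen 6: "00111101100011"  (len 14)
gen 7: "0111101100011"  (len 13)
gen 8: "111101100011"  (len 12)
gen 9: "11101100011100"  (len 14)
gen 10: "1101100011100011"  (len 16)
gen 11: "1011000111000111101"  (len 19)
gen 12: "011000111000111101100"  (len 21)
gen 13: "11000111000111101100"  (len 20)
gen 14: "10001110001111011001101"  (len 23)
gen 15: "0001110001111011001101100"  (len 25)
gen 16: "001110001111011001101100"  (len 24)
gen 17: "01110001111011001101100"  (len 23)
gen 18: "1110001111011001101100"  (len 22)

22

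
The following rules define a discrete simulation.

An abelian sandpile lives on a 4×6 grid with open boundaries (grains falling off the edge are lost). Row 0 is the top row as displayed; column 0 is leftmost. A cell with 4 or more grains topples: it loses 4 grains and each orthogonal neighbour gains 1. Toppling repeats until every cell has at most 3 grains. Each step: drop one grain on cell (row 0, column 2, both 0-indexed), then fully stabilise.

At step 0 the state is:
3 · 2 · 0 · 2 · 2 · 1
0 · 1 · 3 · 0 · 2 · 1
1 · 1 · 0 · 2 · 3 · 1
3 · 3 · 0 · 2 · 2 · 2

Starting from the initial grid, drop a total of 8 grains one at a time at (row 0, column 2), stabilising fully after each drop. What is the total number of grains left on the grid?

39

step 0: 3 · 2 · 0 · 2 · 2 · 1
0 · 1 · 3 · 0 · 2 · 1
1 · 1 · 0 · 2 · 3 · 1
3 · 3 · 0 · 2 · 2 · 2
step 1: 3 · 2 · 1 · 2 · 2 · 1
0 · 1 · 3 · 0 · 2 · 1
1 · 1 · 0 · 2 · 3 · 1
3 · 3 · 0 · 2 · 2 · 2
step 2: 3 · 2 · 2 · 2 · 2 · 1
0 · 1 · 3 · 0 · 2 · 1
1 · 1 · 0 · 2 · 3 · 1
3 · 3 · 0 · 2 · 2 · 2
step 3: 3 · 2 · 3 · 2 · 2 · 1
0 · 1 · 3 · 0 · 2 · 1
1 · 1 · 0 · 2 · 3 · 1
3 · 3 · 0 · 2 · 2 · 2
step 4: 3 · 3 · 1 · 3 · 2 · 1
0 · 2 · 0 · 1 · 2 · 1
1 · 1 · 1 · 2 · 3 · 1
3 · 3 · 0 · 2 · 2 · 2
step 5: 3 · 3 · 2 · 3 · 2 · 1
0 · 2 · 0 · 1 · 2 · 1
1 · 1 · 1 · 2 · 3 · 1
3 · 3 · 0 · 2 · 2 · 2
step 6: 3 · 3 · 3 · 3 · 2 · 1
0 · 2 · 0 · 1 · 2 · 1
1 · 1 · 1 · 2 · 3 · 1
3 · 3 · 0 · 2 · 2 · 2
step 7: 0 · 1 · 2 · 0 · 3 · 1
1 · 3 · 1 · 2 · 2 · 1
1 · 1 · 1 · 2 · 3 · 1
3 · 3 · 0 · 2 · 2 · 2
step 8: 0 · 1 · 3 · 0 · 3 · 1
1 · 3 · 1 · 2 · 2 · 1
1 · 1 · 1 · 2 · 3 · 1
3 · 3 · 0 · 2 · 2 · 2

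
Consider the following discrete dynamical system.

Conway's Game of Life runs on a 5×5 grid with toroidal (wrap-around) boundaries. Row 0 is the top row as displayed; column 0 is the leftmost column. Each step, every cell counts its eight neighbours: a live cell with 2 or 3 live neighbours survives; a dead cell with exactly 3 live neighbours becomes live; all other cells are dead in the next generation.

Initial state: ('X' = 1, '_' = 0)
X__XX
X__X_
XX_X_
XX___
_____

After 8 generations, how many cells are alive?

0) X__XX
X__X_
XX_X_
XX___
_____
1) X__X_
___X_
_____
XXX_X
_X___
2) __X_X
____X
XXXXX
XXX__
___X_
3) ____X
_____
_____
_____
X__XX
4) X__XX
_____
_____
____X
X__XX
5) X__X_
____X
_____
X__XX
_____
6) ____X
____X
X__X_
____X
X__X_
7) X__XX
X__XX
X__X_
X__X_
X__X_
8) _XX__
_XX__
XXXX_
XXXX_
XXXX_

16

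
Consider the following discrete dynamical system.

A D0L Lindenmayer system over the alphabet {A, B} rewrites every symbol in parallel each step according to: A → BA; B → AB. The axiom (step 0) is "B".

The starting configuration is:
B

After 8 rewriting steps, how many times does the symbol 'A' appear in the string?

128

0) B
1) AB
2) BAAB
3) ABBABAAB
4) BAABABBAABBABAAB
5) ABBABAABBAABABBABAABABBAABBABAAB
6) BAABABBAABBABAABABBABAABBAABABBAABBABAABBAABABBABAABABBAABBABAAB
7) ABBABAABBAABABBABAABABBAABBABAABBAABABBAABBABAABABBABAABBA…BAABBABAABABBABAABBAABABBAABBABAABBAABABBABAABABBAABBABAAB  (len 128)
8) BAABABBAABBABAABABBABAABBAABABBAABBABAABBAABABBABAABABBAAB…BAABBABAABABBABAABBAABABBAABBABAABBAABABBABAABABBAABBABAAB  (len 256)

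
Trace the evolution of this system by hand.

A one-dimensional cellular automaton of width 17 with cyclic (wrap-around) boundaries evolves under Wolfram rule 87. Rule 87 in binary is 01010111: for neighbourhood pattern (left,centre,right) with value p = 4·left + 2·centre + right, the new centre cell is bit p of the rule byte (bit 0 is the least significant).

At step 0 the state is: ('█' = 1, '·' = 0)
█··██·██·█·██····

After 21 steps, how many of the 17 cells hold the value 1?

gen 0: █··██·██·█·██····
gen 1: ███·█··█·█··█████
gen 2: ··█·████·███·····
gen 3: ███····█···██████
gen 4: ··█████████······
gen 5: ██········███████
gen 6: ·█████████·······
gen 7: █········████████
gen 8: █████████········
gen 9: ········█████████
gen 10: ████████········█
gen 11: ·······█████████·
gen 12: ███████········██
gen 13: ······█████████··
gen 14: ██████········███
gen 15: ·····█████████···
gen 16: █████········████
gen 17: ····█████████····
gen 18: ████········█████
gen 19: ···█████████·····
gen 20: ███········██████
gen 21: ··█████████······

9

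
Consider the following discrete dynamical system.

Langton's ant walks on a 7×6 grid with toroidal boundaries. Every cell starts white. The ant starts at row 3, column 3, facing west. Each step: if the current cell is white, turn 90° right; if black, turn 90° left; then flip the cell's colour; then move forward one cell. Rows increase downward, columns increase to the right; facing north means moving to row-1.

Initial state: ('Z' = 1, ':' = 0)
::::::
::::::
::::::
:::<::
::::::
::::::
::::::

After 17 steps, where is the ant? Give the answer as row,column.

gen 0: ::::::
::::::
::::::
:::<::
::::::
::::::
::::::
gen 1: ::::::
::::::
:::^::
:::Z::
::::::
::::::
::::::
gen 2: ::::::
::::::
:::Z>:
:::Z::
::::::
::::::
::::::
gen 3: ::::::
::::::
:::ZZ:
:::Zv:
::::::
::::::
::::::
gen 4: ::::::
::::::
:::ZZ:
:::<Z:
::::::
::::::
::::::
gen 5: ::::::
::::::
:::ZZ:
::::Z:
:::v::
::::::
::::::
gen 6: ::::::
::::::
:::ZZ:
::::Z:
::<Z::
::::::
::::::
gen 7: ::::::
::::::
:::ZZ:
::^:Z:
::ZZ::
::::::
::::::
gen 8: ::::::
::::::
:::ZZ:
::Z>Z:
::ZZ::
::::::
::::::
gen 9: ::::::
::::::
:::ZZ:
::ZZZ:
::Zv::
::::::
::::::
gen 10: ::::::
::::::
:::ZZ:
::ZZZ:
::Z:>:
::::::
::::::
gen 11: ::::::
::::::
:::ZZ:
::ZZZ:
::Z:Z:
::::v:
::::::
gen 12: ::::::
::::::
:::ZZ:
::ZZZ:
::Z:Z:
:::<Z:
::::::
gen 13: ::::::
::::::
:::ZZ:
::ZZZ:
::Z^Z:
:::ZZ:
::::::
gen 14: ::::::
::::::
:::ZZ:
::ZZZ:
::ZZ>:
:::ZZ:
::::::
gen 15: ::::::
::::::
:::ZZ:
::ZZ^:
::ZZ::
:::ZZ:
::::::
gen 16: ::::::
::::::
:::ZZ:
::Z<::
::ZZ::
:::ZZ:
::::::
gen 17: ::::::
::::::
:::ZZ:
::Z:::
::Zv::
:::ZZ:
::::::

4,3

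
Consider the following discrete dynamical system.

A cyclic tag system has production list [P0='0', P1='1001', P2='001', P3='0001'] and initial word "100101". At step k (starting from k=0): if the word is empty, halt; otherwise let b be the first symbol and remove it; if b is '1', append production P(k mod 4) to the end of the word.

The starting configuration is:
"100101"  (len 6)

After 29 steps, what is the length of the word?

10

step 0: "100101"  (len 6)
step 1: "001010"  (len 6)
step 2: "01010"  (len 5)
step 3: "1010"  (len 4)
step 4: "0100001"  (len 7)
step 5: "100001"  (len 6)
step 6: "000011001"  (len 9)
step 7: "00011001"  (len 8)
step 8: "0011001"  (len 7)
step 9: "011001"  (len 6)
step 10: "11001"  (len 5)
step 11: "1001001"  (len 7)
step 12: "0010010001"  (len 10)
step 13: "010010001"  (len 9)
step 14: "10010001"  (len 8)
step 15: "0010001001"  (len 10)
step 16: "010001001"  (len 9)
step 17: "10001001"  (len 8)
step 18: "00010011001"  (len 11)
step 19: "0010011001"  (len 10)
step 20: "010011001"  (len 9)
step 21: "10011001"  (len 8)
step 22: "00110011001"  (len 11)
step 23: "0110011001"  (len 10)
step 24: "110011001"  (len 9)
step 25: "100110010"  (len 9)
step 26: "001100101001"  (len 12)
step 27: "01100101001"  (len 11)
step 28: "1100101001"  (len 10)
step 29: "1001010010"  (len 10)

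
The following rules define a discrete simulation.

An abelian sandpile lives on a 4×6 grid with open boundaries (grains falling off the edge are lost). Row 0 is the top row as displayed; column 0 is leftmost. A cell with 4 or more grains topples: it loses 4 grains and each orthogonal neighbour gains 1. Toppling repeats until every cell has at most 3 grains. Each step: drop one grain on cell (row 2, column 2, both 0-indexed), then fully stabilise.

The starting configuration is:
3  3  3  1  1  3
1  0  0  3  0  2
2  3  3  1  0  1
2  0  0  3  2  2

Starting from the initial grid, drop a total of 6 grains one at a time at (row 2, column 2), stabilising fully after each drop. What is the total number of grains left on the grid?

45

[0] 3  3  3  1  1  3
1  0  0  3  0  2
2  3  3  1  0  1
2  0  0  3  2  2
[1] 3  3  3  1  1  3
1  1  1  3  0  2
3  0  1  2  0  1
2  1  1  3  2  2
[2] 3  3  3  1  1  3
1  1  1  3  0  2
3  0  2  2  0  1
2  1  1  3  2  2
[3] 3  3  3  1  1  3
1  1  1  3  0  2
3  0  3  2  0  1
2  1  1  3  2  2
[4] 3  3  3  1  1  3
1  1  2  3  0  2
3  1  0  3  0  1
2  1  2  3  2  2
[5] 3  3  3  1  1  3
1  1  2  3  0  2
3  1  1  3  0  1
2  1  2  3  2  2
[6] 3  3  3  1  1  3
1  1  2  3  0  2
3  1  2  3  0  1
2  1  2  3  2  2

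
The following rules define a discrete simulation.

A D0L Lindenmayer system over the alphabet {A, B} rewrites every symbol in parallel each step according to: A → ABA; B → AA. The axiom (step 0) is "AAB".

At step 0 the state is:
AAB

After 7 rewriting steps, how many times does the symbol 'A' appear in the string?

gen 0: AAB
gen 1: ABAABAAA
gen 2: ABAAAABAABAAAABAABAABA
gen 3: ABAAAABAABAABAABAAAABAABAAAABAABAABAABAAAABAABAAAABAABAAAABA
gen 4: ABAAAABAABAABAABAAAABAABAAAABAABAAAABAABAAAABAABAABAABAAAA…ABAABAABAAAABAABAAAABAABAABAABAAAABAABAAAABAABAABAABAAAABA  (len 164)
gen 5: ABAAAABAABAABAABAAAABAABAAAABAABAAAABAABAAAABAABAABAABAAAA…AAAABAABAABAABAAAABAABAAAABAABAAAABAABAAAABAABAABAABAAAABA  (len 448)
gen 6: ABAAAABAABAABAABAAAABAABAAAABAABAAAABAABAAAABAABAABAABAAAA…AAAABAABAABAABAAAABAABAAAABAABAAAABAABAAAABAABAABAABAAAABA  (len 1224)
gen 7: ABAAAABAABAABAABAAAABAABAAAABAABAAAABAABAAAABAABAABAABAAAA…AAAABAABAABAABAAAABAABAAAABAABAAAABAABAAAABAABAABAABAAAABA  (len 3344)

2448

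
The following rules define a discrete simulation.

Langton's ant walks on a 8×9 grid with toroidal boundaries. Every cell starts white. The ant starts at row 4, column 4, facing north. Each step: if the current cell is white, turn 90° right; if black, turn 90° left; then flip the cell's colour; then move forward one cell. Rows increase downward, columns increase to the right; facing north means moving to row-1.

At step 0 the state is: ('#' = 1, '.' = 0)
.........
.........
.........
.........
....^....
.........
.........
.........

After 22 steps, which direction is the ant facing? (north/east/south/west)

[0] .........
.........
.........
.........
....^....
.........
.........
.........
[1] .........
.........
.........
.........
....#>...
.........
.........
.........
[2] .........
.........
.........
.........
....##...
.....v...
.........
.........
[3] .........
.........
.........
.........
....##...
....<#...
.........
.........
[4] .........
.........
.........
.........
....^#...
....##...
.........
.........
[5] .........
.........
.........
.........
...<.#...
....##...
.........
.........
[6] .........
.........
.........
...^.....
...#.#...
....##...
.........
.........
[7] .........
.........
.........
...#>....
...#.#...
....##...
.........
.........
[8] .........
.........
.........
...##....
...#v#...
....##...
.........
.........
[9] .........
.........
.........
...##....
...<##...
....##...
.........
.........
[10] .........
.........
.........
...##....
....##...
...v##...
.........
.........
[11] .........
.........
.........
...##....
....##...
..<###...
.........
.........
[12] .........
.........
.........
...##....
..^.##...
..####...
.........
.........
[13] .........
.........
.........
...##....
..#>##...
..####...
.........
.........
[14] .........
.........
.........
...##....
..####...
..#v##...
.........
.........
[15] .........
.........
.........
...##....
..####...
..#.>#...
.........
.........
[16] .........
.........
.........
...##....
..##^#...
..#..#...
.........
.........
[17] .........
.........
.........
...##....
..#<.#...
..#..#...
.........
.........
[18] .........
.........
.........
...##....
..#..#...
..#v.#...
.........
.........
[19] .........
.........
.........
...##....
..#..#...
..<#.#...
.........
.........
[20] .........
.........
.........
...##....
..#..#...
...#.#...
..v......
.........
[21] .........
.........
.........
...##....
..#..#...
...#.#...
.<#......
.........
[22] .........
.........
.........
...##....
..#..#...
.^.#.#...
.##......
.........

north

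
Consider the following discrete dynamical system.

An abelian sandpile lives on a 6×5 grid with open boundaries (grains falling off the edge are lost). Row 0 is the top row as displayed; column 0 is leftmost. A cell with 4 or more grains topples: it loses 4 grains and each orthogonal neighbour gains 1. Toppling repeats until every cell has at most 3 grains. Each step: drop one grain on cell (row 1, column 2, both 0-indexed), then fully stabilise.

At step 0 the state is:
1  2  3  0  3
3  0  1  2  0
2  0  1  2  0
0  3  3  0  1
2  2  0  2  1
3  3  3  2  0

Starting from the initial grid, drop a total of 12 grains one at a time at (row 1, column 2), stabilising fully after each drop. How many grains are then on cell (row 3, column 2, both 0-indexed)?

gen 0: 1  2  3  0  3
3  0  1  2  0
2  0  1  2  0
0  3  3  0  1
2  2  0  2  1
3  3  3  2  0
gen 1: 1  2  3  0  3
3  0  2  2  0
2  0  1  2  0
0  3  3  0  1
2  2  0  2  1
3  3  3  2  0
gen 2: 1  2  3  0  3
3  0  3  2  0
2  0  1  2  0
0  3  3  0  1
2  2  0  2  1
3  3  3  2  0
gen 3: 1  3  0  1  3
3  1  1  3  0
2  0  2  2  0
0  3  3  0  1
2  2  0  2  1
3  3  3  2  0
gen 4: 1  3  0  1  3
3  1  2  3  0
2  0  2  2  0
0  3  3  0  1
2  2  0  2  1
3  3  3  2  0
gen 5: 1  3  0  1  3
3  1  3  3  0
2  0  2  2  0
0  3  3  0  1
2  2  0  2  1
3  3  3  2  0
gen 6: 1  3  1  2  3
3  2  1  0  1
2  0  3  3  0
0  3  3  0  1
2  2  0  2  1
3  3  3  2  0
gen 7: 1  3  1  2  3
3  2  2  0  1
2  0  3  3  0
0  3  3  0  1
2  2  0  2  1
3  3  3  2  0
gen 8: 1  3  1  2  3
3  2  3  0  1
2  0  3  3  0
0  3  3  0  1
2  2  0  2  1
3  3  3  2  0
gen 9: 1  3  2  2  3
3  3  1  2  1
2  2  2  0  1
1  0  1  2  1
2  3  1  2  1
3  3  3  2  0
gen 10: 1  3  2  2  3
3  3  2  2  1
2  2  2  0  1
1  0  1  2  1
2  3  1  2  1
3  3  3  2  0
gen 11: 1  3  2  2  3
3  3  3  2  1
2  2  2  0  1
1  0  1  2  1
2  3  1  2  1
3  3  3  2  0
gen 12: 3  1  0  3  3
0  2  2  3  1
3  3  3  0  1
1  0  1  2  1
2  3  1  2  1
3  3  3  2  0

1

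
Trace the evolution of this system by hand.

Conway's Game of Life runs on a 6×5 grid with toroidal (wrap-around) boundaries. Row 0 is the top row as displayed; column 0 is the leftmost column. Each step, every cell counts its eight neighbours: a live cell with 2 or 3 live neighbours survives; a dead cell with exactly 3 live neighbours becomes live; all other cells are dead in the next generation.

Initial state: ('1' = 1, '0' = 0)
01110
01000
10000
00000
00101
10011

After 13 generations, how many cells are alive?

24

0) 01110
01000
10000
00000
00101
10011
1) 01010
11000
00000
00000
10001
10000
2) 01101
11100
00000
00000
10001
11000
3) 00011
10110
01000
00000
11001
00110
4) 01000
11110
01100
01000
11111
01100
5) 00010
10010
00010
00001
00011
00001
6) 00010
00110
00010
00001
10011
00001
7) 00111
00111
00111
10000
10010
10000
8) 11100
11000
11100
11100
11000
11100
9) 00001
00001
00001
00001
00001
00001
10) 10011
10011
10011
10011
10011
10011
11) 01100
01100
01100
01100
01100
01100
12) 10010
10010
10010
10010
10010
10010
13) 11110
11110
11110
11110
11110
11110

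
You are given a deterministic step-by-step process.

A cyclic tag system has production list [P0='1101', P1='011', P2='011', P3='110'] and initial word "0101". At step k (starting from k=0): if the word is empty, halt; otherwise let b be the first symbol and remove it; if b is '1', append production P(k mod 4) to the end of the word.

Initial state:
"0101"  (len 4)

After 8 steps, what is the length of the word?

11

gen 0: "0101"  (len 4)
gen 1: "101"  (len 3)
gen 2: "01011"  (len 5)
gen 3: "1011"  (len 4)
gen 4: "011110"  (len 6)
gen 5: "11110"  (len 5)
gen 6: "1110011"  (len 7)
gen 7: "110011011"  (len 9)
gen 8: "10011011110"  (len 11)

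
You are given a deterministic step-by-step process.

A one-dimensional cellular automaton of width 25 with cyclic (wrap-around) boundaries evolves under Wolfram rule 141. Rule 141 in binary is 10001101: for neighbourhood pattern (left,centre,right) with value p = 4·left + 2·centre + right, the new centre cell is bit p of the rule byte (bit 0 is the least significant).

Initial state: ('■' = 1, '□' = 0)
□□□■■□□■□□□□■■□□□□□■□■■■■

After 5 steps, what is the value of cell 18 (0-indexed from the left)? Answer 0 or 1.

0

k=0  □□□■■□□■□□□□■■□□□□□■□■■■■
k=1  □■□■□□□■□■■□■□□■■■□■□■■■□
k=2  □■□■□■□■□■□□■□□■■□□■□■■□□
k=3  □■□■□■□■□■□□■□□■□□□■□■□□■
k=4  □■□■□■□■□■□□■□□■□■□■□■□□■
k=5  □■□■□■□■□■□□■□□■□■□■□■□□■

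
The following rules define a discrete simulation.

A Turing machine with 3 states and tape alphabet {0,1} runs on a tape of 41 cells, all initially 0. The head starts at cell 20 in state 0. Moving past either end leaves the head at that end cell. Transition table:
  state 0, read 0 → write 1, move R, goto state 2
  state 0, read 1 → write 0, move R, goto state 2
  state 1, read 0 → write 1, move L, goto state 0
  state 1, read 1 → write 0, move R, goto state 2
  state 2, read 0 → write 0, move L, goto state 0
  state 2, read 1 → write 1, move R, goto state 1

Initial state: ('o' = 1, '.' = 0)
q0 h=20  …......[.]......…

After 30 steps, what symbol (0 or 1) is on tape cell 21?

t=0: q0 h=20  …......[.]......…
t=1: q2 h=21  ….....o[.]......…
t=2: q0 h=20  …......[o]......…
t=3: q2 h=21  …......[.]......…
t=4: q0 h=20  …......[.]......…
t=5: q2 h=21  ….....o[.]......…
t=6: q0 h=20  …......[o]......…
t=7: q2 h=21  …......[.]......…
t=8: q0 h=20  …......[.]......…
t=9: q2 h=21  ….....o[.]......…
t=10: q0 h=20  …......[o]......…
t=11: q2 h=21  …......[.]......…
t=12: q0 h=20  …......[.]......…
t=13: q2 h=21  ….....o[.]......…
t=14: q0 h=20  …......[o]......…
t=15: q2 h=21  …......[.]......…
t=16: q0 h=20  …......[.]......…
t=17: q2 h=21  ….....o[.]......…
t=18: q0 h=20  …......[o]......…
t=19: q2 h=21  …......[.]......…
t=20: q0 h=20  …......[.]......…
t=21: q2 h=21  ….....o[.]......…
t=22: q0 h=20  …......[o]......…
t=23: q2 h=21  …......[.]......…
t=24: q0 h=20  …......[.]......…
t=25: q2 h=21  ….....o[.]......…
t=26: q0 h=20  …......[o]......…
t=27: q2 h=21  …......[.]......…
t=28: q0 h=20  …......[.]......…
t=29: q2 h=21  ….....o[.]......…
t=30: q0 h=20  …......[o]......…

0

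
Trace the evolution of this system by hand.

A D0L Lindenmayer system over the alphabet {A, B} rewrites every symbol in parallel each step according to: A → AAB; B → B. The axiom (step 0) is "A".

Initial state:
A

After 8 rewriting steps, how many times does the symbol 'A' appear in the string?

k=0  A
k=1  AAB
k=2  AABAABB
k=3  AABAABBAABAABBB
k=4  AABAABBAABAABBBAABAABBAABAABBBB
k=5  AABAABBAABAABBBAABAABBAABAABBBBAABAABBAABAABBBAABAABBAABAABBBBB
k=6  AABAABBAABAABBBAABAABBAABAABBBBAABAABBAABAABBBAABAABBAABAA…BAABAABBBAABAABBAABAABBBBAABAABBAABAABBBAABAABBAABAABBBBBB  (len 127)
k=7  AABAABBAABAABBBAABAABBAABAABBBBAABAABBAABAABBBAABAABBAABAA…AABAABBBAABAABBAABAABBBBAABAABBAABAABBBAABAABBAABAABBBBBBB  (len 255)
k=8  AABAABBAABAABBBAABAABBAABAABBBBAABAABBAABAABBBAABAABBAABAA…ABAABBBAABAABBAABAABBBBAABAABBAABAABBBAABAABBAABAABBBBBBBB  (len 511)

256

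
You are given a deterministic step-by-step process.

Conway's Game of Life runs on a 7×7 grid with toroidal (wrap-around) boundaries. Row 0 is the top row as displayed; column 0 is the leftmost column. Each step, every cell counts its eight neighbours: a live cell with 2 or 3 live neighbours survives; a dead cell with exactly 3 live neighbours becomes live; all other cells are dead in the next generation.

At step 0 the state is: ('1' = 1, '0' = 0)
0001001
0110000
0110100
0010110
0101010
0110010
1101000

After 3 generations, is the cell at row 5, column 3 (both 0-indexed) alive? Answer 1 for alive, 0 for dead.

k=0  0001001
0110000
0110100
0010110
0101010
0110010
1101000
k=1  0001000
1100000
0000110
0000010
0101011
0001001
1101101
k=2  0001101
0000100
0000111
0000000
1010011
0101000
1001111
k=3  1000001
0000001
0000110
1000100
1110001
0101000
1000001

1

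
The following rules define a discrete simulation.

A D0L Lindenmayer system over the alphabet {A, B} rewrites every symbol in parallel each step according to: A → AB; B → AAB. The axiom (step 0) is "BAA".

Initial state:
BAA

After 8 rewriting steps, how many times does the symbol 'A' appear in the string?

[0] BAA
[1] AABABAB
[2] ABABAABABAABABAAB
[3] ABAABABAABABABAABABAABABABAABABAABABABAAB
[4] ABAABABABAABABAABABABAABABAABABAABABABAABABAABABABAABABAABABAABABABAABABAABABABAABABAABABAABABABAAB
[5] ABAABABABAABABAABABAABABABAABABAABABABAABABAABABAABABABAAB…ABAABABAABABABAABABAABABABAABABAABABABAABABAABABAABABABAAB  (len 239)
[6] ABAABABABAABABAABABAABABABAABABAABABABAABABAABABABAABABAAB…ABAABABAABABABAABABAABABABAABABAABABABAABABAABABAABABABAAB  (len 577)
[7] ABAABABABAABABAABABAABABABAABABAABABABAABABAABABABAABABAAB…ABAABABAABABABAABABAABABABAABABAABABABAABABAABABAABABABAAB  (len 1393)
[8] ABAABABABAABABAABABAABABABAABABAABABABAABABAABABABAABABAAB…ABAABABAABABABAABABAABABABAABABAABABABAABABAABABAABABABAAB  (len 3363)

1970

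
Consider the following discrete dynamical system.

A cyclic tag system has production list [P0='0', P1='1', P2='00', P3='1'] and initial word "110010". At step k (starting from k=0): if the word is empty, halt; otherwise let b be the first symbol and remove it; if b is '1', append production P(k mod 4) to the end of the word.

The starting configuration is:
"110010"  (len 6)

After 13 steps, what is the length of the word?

0

t=0: "110010"  (len 6)
t=1: "100100"  (len 6)
t=2: "001001"  (len 6)
t=3: "01001"  (len 5)
t=4: "1001"  (len 4)
t=5: "0010"  (len 4)
t=6: "010"  (len 3)
t=7: "10"  (len 2)
t=8: "01"  (len 2)
t=9: "1"  (len 1)
t=10: "1"  (len 1)
t=11: "00"  (len 2)
t=12: "0"  (len 1)
t=13: (halted — word empty)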